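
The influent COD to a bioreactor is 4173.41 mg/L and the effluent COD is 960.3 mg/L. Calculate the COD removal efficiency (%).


eta = (COD_in - COD_out) / COD_in * 100
= (4173.41 - 960.3) / 4173.41 * 100
= 76.9900%

76.9900%


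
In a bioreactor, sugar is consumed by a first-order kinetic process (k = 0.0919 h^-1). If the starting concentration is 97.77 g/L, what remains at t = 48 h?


S = S0 * exp(-k * t)
S = 97.77 * exp(-0.0919 * 48)
S = 1.1870 g/L

1.1870 g/L


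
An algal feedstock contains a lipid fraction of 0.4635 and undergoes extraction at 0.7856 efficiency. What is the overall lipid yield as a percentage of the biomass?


Y = lipid_content * extraction_eff * 100
= 0.4635 * 0.7856 * 100
= 36.4126%

36.4126%


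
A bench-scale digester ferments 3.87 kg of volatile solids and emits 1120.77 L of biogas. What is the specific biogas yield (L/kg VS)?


Y = V / VS
= 1120.77 / 3.87
= 289.6047 L/kg VS

289.6047 L/kg VS


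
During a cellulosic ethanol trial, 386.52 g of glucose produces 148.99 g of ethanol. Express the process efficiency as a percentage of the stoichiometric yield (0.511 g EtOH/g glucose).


Fermentation efficiency = (actual / (0.511 * glucose)) * 100
= (148.99 / (0.511 * 386.52)) * 100
= 75.4335%

75.4335%


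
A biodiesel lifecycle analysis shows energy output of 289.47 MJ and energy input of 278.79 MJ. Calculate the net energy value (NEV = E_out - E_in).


NEV = E_out - E_in
= 289.47 - 278.79
= 10.6800 MJ

10.6800 MJ


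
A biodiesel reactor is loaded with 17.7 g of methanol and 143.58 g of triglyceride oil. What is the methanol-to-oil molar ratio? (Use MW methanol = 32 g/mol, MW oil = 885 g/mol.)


Molar ratio = n_MeOH / n_oil = (MeOH/32) / (oil/885) = (MeOH * 885) / (32 * oil)
= (17.7 * 885) / (32 * 143.58)
= 3.4094

3.4094


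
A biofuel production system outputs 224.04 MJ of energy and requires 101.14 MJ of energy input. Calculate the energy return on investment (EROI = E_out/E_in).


EROI = E_out / E_in
= 224.04 / 101.14
= 2.2151

2.2151


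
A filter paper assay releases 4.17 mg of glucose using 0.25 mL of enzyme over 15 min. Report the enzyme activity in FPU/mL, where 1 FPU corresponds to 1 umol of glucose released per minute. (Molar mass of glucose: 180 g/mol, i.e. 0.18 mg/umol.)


Activity = glucose_mg / (0.18 mg/umol * V_mL * t_min)
= 4.17 / (0.18 * 0.25 * 15)
= 6.1778 FPU/mL

6.1778 FPU/mL


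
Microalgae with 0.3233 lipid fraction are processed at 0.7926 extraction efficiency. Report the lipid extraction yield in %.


Y = lipid_content * extraction_eff * 100
= 0.3233 * 0.7926 * 100
= 25.6248%

25.6248%


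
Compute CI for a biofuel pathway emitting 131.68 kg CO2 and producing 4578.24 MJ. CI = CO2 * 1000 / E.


CI = CO2 * 1000 / E
= 131.68 * 1000 / 4578.24
= 28.7621 g CO2/MJ

28.7621 g CO2/MJ


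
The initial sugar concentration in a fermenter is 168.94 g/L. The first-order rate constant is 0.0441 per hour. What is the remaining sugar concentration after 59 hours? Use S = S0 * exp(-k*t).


S = S0 * exp(-k * t)
S = 168.94 * exp(-0.0441 * 59)
S = 12.5240 g/L

12.5240 g/L


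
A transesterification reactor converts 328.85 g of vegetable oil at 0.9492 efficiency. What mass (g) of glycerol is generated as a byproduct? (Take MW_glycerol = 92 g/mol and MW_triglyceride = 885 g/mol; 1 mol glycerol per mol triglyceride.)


glycerol = oil * conv * (92/885)
= 328.85 * 0.9492 * 92 / 885
= 32.4489 g

32.4489 g


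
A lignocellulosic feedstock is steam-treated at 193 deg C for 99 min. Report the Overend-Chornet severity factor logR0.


logR0 = log10(t * exp((T - 100) / 14.75))
= log10(99 * exp((193 - 100) / 14.75))
= 4.7339

4.7339


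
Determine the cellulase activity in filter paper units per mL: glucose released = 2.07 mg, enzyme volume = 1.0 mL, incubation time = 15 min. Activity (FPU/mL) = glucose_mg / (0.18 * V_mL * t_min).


Activity = glucose_mg / (0.18 mg/umol * V_mL * t_min)
= 2.07 / (0.18 * 1.0 * 15)
= 0.7667 FPU/mL

0.7667 FPU/mL


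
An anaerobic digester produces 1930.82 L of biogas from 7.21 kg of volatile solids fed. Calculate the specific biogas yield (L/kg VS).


Y = V / VS
= 1930.82 / 7.21
= 267.7975 L/kg VS

267.7975 L/kg VS


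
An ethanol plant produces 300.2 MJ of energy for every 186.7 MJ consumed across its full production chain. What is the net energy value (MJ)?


NEV = E_out - E_in
= 300.2 - 186.7
= 113.5000 MJ

113.5000 MJ


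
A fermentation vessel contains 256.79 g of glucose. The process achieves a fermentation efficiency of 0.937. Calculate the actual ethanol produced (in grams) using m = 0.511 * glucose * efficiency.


Actual ethanol: m = 0.511 * 256.79 * 0.937
m = 122.9528 g

122.9528 g


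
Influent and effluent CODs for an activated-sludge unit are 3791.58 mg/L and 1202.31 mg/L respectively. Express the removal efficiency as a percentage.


eta = (COD_in - COD_out) / COD_in * 100
= (3791.58 - 1202.31) / 3791.58 * 100
= 68.2900%

68.2900%


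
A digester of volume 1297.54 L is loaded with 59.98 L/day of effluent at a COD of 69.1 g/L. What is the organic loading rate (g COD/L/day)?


OLR = Q * S / V
= 59.98 * 69.1 / 1297.54
= 3.1942 g/L/day

3.1942 g/L/day


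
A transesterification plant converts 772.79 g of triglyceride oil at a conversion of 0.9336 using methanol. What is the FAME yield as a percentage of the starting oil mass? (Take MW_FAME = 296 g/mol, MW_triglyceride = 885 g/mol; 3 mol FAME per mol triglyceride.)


m_FAME = oil * conv * (3 * 296 / 885) = oil * conv * (888/885)
= 772.79 * 0.9336 * 888 / 885
= 723.9224 g
Y = m_FAME / oil * 100 = conv * (888/885) * 100
= 0.9336 * 888 / 885 * 100
= 93.68%

93.68%


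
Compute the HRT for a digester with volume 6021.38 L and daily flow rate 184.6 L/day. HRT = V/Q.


HRT = V / Q
= 6021.38 / 184.6
= 32.6185 days

32.6185 days


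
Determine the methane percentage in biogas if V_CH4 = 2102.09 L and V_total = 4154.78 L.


CH4% = V_CH4 / V_total * 100
= 2102.09 / 4154.78 * 100
= 50.5945%

50.5945%


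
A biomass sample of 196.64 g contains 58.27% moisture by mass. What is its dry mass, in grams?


Wd = Ww * (1 - MC/100)
= 196.64 * (1 - 58.27/100)
= 82.0579 g

82.0579 g


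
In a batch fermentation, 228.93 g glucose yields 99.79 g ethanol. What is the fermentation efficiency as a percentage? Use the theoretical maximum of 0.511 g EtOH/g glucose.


Fermentation efficiency = (actual / (0.511 * glucose)) * 100
= (99.79 / (0.511 * 228.93)) * 100
= 85.3028%

85.3028%


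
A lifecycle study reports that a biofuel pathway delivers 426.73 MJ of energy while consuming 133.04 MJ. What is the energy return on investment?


EROI = E_out / E_in
= 426.73 / 133.04
= 3.2075

3.2075


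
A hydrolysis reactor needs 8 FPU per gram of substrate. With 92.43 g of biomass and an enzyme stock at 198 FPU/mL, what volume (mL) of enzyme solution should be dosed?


V = dosage * m_sub / activity
V = 8 * 92.43 / 198
V = 3.7345 mL

3.7345 mL


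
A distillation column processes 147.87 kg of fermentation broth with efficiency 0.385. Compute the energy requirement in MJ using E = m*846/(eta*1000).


E = m * 846 / (eta * 1000)
= 147.87 * 846 / (0.385 * 1000)
= 324.9299 MJ

324.9299 MJ


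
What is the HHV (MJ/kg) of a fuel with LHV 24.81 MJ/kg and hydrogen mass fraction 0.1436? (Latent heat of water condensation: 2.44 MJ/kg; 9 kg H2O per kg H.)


HHV = LHV + H_frac * 9 * 2.44
= 24.81 + 0.1436 * 9 * 2.44
= 27.9635 MJ/kg

27.9635 MJ/kg


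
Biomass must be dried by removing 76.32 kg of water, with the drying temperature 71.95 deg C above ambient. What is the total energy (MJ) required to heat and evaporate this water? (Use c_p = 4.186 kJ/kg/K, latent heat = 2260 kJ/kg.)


E = m_water * (4.186 * dT + 2260) / 1000
= 76.32 * (4.186 * 71.95 + 2260) / 1000
= 195.4695 MJ

195.4695 MJ


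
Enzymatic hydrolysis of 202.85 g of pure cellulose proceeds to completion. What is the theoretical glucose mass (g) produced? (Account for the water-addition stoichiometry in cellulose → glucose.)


glucose = cellulose * 180/162
= 202.85 * 180/162
= 225.3889 g

225.3889 g


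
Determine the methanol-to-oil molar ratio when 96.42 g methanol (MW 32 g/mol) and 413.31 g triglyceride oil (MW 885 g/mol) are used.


Molar ratio = n_MeOH / n_oil = (MeOH/32) / (oil/885) = (MeOH * 885) / (32 * oil)
= (96.42 * 885) / (32 * 413.31)
= 6.4519

6.4519


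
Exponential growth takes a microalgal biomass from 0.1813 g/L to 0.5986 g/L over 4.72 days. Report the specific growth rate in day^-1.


mu = ln(X2/X1) / dt
= ln(0.5986/0.1813) / 4.72
= 0.2531 per day

0.2531 per day


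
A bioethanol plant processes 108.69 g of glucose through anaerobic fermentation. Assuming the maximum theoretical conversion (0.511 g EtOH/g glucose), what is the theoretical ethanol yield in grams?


Theoretical ethanol yield: m_EtOH = 0.511 * m_glucose
m_EtOH = 0.511 * 108.69 = 55.5406 g

55.5406 g


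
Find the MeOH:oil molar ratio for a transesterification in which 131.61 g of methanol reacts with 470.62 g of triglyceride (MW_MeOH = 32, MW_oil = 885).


Molar ratio = n_MeOH / n_oil = (MeOH/32) / (oil/885) = (MeOH * 885) / (32 * oil)
= (131.61 * 885) / (32 * 470.62)
= 7.7341

7.7341


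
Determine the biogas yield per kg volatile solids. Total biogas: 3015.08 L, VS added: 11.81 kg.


Y = V / VS
= 3015.08 / 11.81
= 255.2989 L/kg VS

255.2989 L/kg VS


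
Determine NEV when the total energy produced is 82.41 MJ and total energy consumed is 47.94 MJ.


NEV = E_out - E_in
= 82.41 - 47.94
= 34.4700 MJ

34.4700 MJ


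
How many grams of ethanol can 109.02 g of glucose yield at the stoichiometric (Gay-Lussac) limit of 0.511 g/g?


Theoretical ethanol yield: m_EtOH = 0.511 * m_glucose
m_EtOH = 0.511 * 109.02 = 55.7092 g

55.7092 g


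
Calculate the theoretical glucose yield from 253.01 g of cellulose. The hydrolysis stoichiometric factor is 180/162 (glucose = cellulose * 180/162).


glucose = cellulose * 180/162
= 253.01 * 180/162
= 281.1222 g

281.1222 g


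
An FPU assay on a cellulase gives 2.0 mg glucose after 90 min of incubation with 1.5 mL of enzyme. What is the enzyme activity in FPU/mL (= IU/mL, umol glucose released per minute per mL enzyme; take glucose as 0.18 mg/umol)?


Activity = glucose_mg / (0.18 mg/umol * V_mL * t_min)
= 2.0 / (0.18 * 1.5 * 90)
= 0.0823 FPU/mL

0.0823 FPU/mL


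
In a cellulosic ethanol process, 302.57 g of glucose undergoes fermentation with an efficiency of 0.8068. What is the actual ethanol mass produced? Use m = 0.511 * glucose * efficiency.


Actual ethanol: m = 0.511 * 302.57 * 0.8068
m = 124.7420 g

124.7420 g


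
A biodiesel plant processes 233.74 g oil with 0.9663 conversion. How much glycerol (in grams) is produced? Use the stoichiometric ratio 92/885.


glycerol = oil * conv * (92/885)
= 233.74 * 0.9663 * 92 / 885
= 23.4795 g

23.4795 g


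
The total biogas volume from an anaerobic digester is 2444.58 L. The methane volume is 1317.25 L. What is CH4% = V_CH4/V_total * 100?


CH4% = V_CH4 / V_total * 100
= 1317.25 / 2444.58 * 100
= 53.8845%

53.8845%


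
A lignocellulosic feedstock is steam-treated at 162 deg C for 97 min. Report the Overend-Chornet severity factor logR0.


logR0 = log10(t * exp((T - 100) / 14.75))
= log10(97 * exp((162 - 100) / 14.75))
= 3.8123

3.8123


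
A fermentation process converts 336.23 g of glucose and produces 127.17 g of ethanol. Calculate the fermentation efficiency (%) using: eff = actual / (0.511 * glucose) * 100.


Fermentation efficiency = (actual / (0.511 * glucose)) * 100
= (127.17 / (0.511 * 336.23)) * 100
= 74.0163%

74.0163%


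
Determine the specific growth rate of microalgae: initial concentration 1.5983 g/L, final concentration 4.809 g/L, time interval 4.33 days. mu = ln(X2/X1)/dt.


mu = ln(X2/X1) / dt
= ln(4.809/1.5983) / 4.33
= 0.2544 per day

0.2544 per day


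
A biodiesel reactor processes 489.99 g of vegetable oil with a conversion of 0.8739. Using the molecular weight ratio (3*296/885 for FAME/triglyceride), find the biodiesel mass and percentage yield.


m_FAME = oil * conv * (3 * 296 / 885) = oil * conv * (888/885)
= 489.99 * 0.8739 * 888 / 885
= 429.6538 g
Y = m_FAME / oil * 100 = conv * (888/885) * 100
= 0.8739 * 888 / 885 * 100
= 87.69%

429.6538 g FAME; Y = 87.69%


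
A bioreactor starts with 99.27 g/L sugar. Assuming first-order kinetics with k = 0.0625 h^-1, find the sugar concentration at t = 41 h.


S = S0 * exp(-k * t)
S = 99.27 * exp(-0.0625 * 41)
S = 7.6549 g/L

7.6549 g/L


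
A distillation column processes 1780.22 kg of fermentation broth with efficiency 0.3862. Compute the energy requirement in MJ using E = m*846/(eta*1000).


E = m * 846 / (eta * 1000)
= 1780.22 * 846 / (0.3862 * 1000)
= 3899.7051 MJ

3899.7051 MJ


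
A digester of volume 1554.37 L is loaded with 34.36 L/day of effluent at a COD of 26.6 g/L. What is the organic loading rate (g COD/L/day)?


OLR = Q * S / V
= 34.36 * 26.6 / 1554.37
= 0.5880 g/L/day

0.5880 g/L/day


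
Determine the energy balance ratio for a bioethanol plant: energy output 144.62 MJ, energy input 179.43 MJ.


EROI = E_out / E_in
= 144.62 / 179.43
= 0.8060

0.8060


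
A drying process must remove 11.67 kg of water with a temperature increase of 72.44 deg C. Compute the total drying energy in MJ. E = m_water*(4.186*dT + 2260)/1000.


E = m_water * (4.186 * dT + 2260) / 1000
= 11.67 * (4.186 * 72.44 + 2260) / 1000
= 29.9129 MJ

29.9129 MJ


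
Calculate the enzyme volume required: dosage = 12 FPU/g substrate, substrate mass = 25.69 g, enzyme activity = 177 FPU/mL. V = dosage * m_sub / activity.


V = dosage * m_sub / activity
V = 12 * 25.69 / 177
V = 1.7417 mL

1.7417 mL


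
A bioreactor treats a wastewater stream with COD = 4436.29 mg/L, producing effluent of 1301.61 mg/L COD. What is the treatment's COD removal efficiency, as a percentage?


eta = (COD_in - COD_out) / COD_in * 100
= (4436.29 - 1301.61) / 4436.29 * 100
= 70.6599%

70.6599%


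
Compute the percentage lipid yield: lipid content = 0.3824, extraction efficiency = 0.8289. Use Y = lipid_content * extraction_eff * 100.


Y = lipid_content * extraction_eff * 100
= 0.3824 * 0.8289 * 100
= 31.6971%

31.6971%


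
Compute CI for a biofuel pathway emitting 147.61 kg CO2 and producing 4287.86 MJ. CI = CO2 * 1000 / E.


CI = CO2 * 1000 / E
= 147.61 * 1000 / 4287.86
= 34.4251 g CO2/MJ

34.4251 g CO2/MJ


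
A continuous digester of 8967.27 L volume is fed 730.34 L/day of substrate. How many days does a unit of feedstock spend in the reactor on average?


HRT = V / Q
= 8967.27 / 730.34
= 12.2782 days

12.2782 days


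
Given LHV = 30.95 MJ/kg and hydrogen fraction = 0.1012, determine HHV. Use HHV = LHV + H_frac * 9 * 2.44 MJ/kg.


HHV = LHV + H_frac * 9 * 2.44
= 30.95 + 0.1012 * 9 * 2.44
= 33.1724 MJ/kg

33.1724 MJ/kg


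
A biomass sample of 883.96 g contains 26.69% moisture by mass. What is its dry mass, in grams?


Wd = Ww * (1 - MC/100)
= 883.96 * (1 - 26.69/100)
= 648.0311 g

648.0311 g


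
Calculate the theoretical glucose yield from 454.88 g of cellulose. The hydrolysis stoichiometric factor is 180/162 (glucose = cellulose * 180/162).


glucose = cellulose * 180/162
= 454.88 * 180/162
= 505.4222 g

505.4222 g


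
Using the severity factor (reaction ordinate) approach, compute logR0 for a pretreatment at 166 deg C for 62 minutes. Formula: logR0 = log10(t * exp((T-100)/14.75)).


logR0 = log10(t * exp((T - 100) / 14.75))
= log10(62 * exp((166 - 100) / 14.75))
= 3.7357

3.7357


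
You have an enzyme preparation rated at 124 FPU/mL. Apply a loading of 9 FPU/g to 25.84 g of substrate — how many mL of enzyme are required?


V = dosage * m_sub / activity
V = 9 * 25.84 / 124
V = 1.8755 mL

1.8755 mL


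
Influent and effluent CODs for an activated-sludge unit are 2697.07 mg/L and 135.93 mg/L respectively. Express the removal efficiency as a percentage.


eta = (COD_in - COD_out) / COD_in * 100
= (2697.07 - 135.93) / 2697.07 * 100
= 94.9601%

94.9601%


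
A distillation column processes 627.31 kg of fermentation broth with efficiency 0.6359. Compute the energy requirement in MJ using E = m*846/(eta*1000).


E = m * 846 / (eta * 1000)
= 627.31 * 846 / (0.6359 * 1000)
= 834.5719 MJ

834.5719 MJ


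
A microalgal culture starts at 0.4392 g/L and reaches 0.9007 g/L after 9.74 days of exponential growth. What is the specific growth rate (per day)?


mu = ln(X2/X1) / dt
= ln(0.9007/0.4392) / 9.74
= 0.0737 per day

0.0737 per day


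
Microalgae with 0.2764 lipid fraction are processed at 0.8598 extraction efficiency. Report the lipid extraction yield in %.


Y = lipid_content * extraction_eff * 100
= 0.2764 * 0.8598 * 100
= 23.7649%

23.7649%


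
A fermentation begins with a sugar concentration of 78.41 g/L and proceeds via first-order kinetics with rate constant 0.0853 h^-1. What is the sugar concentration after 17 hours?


S = S0 * exp(-k * t)
S = 78.41 * exp(-0.0853 * 17)
S = 18.3908 g/L

18.3908 g/L


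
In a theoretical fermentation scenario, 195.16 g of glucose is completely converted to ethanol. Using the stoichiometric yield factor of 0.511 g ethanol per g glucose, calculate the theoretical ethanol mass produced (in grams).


Theoretical ethanol yield: m_EtOH = 0.511 * m_glucose
m_EtOH = 0.511 * 195.16 = 99.7268 g

99.7268 g


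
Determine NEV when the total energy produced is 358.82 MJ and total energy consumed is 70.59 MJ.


NEV = E_out - E_in
= 358.82 - 70.59
= 288.2300 MJ

288.2300 MJ


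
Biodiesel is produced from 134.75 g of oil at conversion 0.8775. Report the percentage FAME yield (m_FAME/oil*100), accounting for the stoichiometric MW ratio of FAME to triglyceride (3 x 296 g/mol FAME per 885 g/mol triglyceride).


m_FAME = oil * conv * (3 * 296 / 885) = oil * conv * (888/885)
= 134.75 * 0.8775 * 888 / 885
= 118.6439 g
Y = m_FAME / oil * 100 = conv * (888/885) * 100
= 0.8775 * 888 / 885 * 100
= 88.05%

88.05%


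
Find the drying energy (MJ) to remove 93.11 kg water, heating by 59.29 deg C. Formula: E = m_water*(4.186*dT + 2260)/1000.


E = m_water * (4.186 * dT + 2260) / 1000
= 93.11 * (4.186 * 59.29 + 2260) / 1000
= 233.5374 MJ

233.5374 MJ


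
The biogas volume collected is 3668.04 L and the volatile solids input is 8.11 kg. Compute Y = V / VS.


Y = V / VS
= 3668.04 / 8.11
= 452.2861 L/kg VS

452.2861 L/kg VS


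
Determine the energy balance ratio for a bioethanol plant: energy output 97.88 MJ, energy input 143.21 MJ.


EROI = E_out / E_in
= 97.88 / 143.21
= 0.6835

0.6835


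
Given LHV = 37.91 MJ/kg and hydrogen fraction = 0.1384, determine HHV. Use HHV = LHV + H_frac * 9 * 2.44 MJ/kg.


HHV = LHV + H_frac * 9 * 2.44
= 37.91 + 0.1384 * 9 * 2.44
= 40.9493 MJ/kg

40.9493 MJ/kg


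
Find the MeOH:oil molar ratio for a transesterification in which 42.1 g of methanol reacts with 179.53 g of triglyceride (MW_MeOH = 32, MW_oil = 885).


Molar ratio = n_MeOH / n_oil = (MeOH/32) / (oil/885) = (MeOH * 885) / (32 * oil)
= (42.1 * 885) / (32 * 179.53)
= 6.4854

6.4854


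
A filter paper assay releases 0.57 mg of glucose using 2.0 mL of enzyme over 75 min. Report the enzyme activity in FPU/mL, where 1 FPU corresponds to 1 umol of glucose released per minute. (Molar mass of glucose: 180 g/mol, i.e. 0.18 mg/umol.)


Activity = glucose_mg / (0.18 mg/umol * V_mL * t_min)
= 0.57 / (0.18 * 2.0 * 75)
= 0.0211 FPU/mL

0.0211 FPU/mL


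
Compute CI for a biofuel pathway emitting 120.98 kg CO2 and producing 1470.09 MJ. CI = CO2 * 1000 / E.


CI = CO2 * 1000 / E
= 120.98 * 1000 / 1470.09
= 82.2943 g CO2/MJ

82.2943 g CO2/MJ


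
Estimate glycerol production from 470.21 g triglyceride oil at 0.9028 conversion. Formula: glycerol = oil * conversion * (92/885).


glycerol = oil * conv * (92/885)
= 470.21 * 0.9028 * 92 / 885
= 44.1294 g

44.1294 g


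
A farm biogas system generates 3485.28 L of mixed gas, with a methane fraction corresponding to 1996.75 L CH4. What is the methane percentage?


CH4% = V_CH4 / V_total * 100
= 1996.75 / 3485.28 * 100
= 57.2909%

57.2909%


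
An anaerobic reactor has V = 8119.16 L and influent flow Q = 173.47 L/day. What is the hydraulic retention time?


HRT = V / Q
= 8119.16 / 173.47
= 46.8044 days

46.8044 days


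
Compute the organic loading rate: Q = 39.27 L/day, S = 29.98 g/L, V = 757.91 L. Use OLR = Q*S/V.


OLR = Q * S / V
= 39.27 * 29.98 / 757.91
= 1.5534 g/L/day

1.5534 g/L/day


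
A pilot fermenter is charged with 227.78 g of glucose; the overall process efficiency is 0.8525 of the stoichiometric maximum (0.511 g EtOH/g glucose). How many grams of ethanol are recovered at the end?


Actual ethanol: m = 0.511 * 227.78 * 0.8525
m = 99.2272 g

99.2272 g


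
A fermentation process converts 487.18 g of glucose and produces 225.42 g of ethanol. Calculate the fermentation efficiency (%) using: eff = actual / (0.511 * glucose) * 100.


Fermentation efficiency = (actual / (0.511 * glucose)) * 100
= (225.42 / (0.511 * 487.18)) * 100
= 90.5487%

90.5487%


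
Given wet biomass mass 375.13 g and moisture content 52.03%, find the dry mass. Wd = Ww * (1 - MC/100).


Wd = Ww * (1 - MC/100)
= 375.13 * (1 - 52.03/100)
= 179.9499 g

179.9499 g


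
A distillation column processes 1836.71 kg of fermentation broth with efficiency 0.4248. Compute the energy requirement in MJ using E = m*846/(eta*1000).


E = m * 846 / (eta * 1000)
= 1836.71 * 846 / (0.4248 * 1000)
= 3657.8547 MJ

3657.8547 MJ


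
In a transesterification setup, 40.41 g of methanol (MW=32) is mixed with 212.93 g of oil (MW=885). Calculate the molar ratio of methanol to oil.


Molar ratio = n_MeOH / n_oil = (MeOH/32) / (oil/885) = (MeOH * 885) / (32 * oil)
= (40.41 * 885) / (32 * 212.93)
= 5.2486

5.2486


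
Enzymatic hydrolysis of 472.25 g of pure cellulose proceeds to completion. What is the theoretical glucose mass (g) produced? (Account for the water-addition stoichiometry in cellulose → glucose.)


glucose = cellulose * 180/162
= 472.25 * 180/162
= 524.7222 g

524.7222 g


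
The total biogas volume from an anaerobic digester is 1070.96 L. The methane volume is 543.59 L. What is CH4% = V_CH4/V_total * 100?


CH4% = V_CH4 / V_total * 100
= 543.59 / 1070.96 * 100
= 50.7573%

50.7573%


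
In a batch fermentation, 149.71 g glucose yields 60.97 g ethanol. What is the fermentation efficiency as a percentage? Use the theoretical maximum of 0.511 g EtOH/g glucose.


Fermentation efficiency = (actual / (0.511 * glucose)) * 100
= (60.97 / (0.511 * 149.71)) * 100
= 79.6975%

79.6975%


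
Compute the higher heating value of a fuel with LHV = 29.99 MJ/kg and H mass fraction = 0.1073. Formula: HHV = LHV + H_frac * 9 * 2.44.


HHV = LHV + H_frac * 9 * 2.44
= 29.99 + 0.1073 * 9 * 2.44
= 32.3463 MJ/kg

32.3463 MJ/kg


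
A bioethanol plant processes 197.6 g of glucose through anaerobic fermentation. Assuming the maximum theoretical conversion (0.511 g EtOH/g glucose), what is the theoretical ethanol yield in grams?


Theoretical ethanol yield: m_EtOH = 0.511 * m_glucose
m_EtOH = 0.511 * 197.6 = 100.9736 g

100.9736 g


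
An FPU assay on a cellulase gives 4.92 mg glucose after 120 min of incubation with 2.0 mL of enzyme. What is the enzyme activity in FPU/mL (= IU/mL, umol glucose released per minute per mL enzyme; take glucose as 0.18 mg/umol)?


Activity = glucose_mg / (0.18 mg/umol * V_mL * t_min)
= 4.92 / (0.18 * 2.0 * 120)
= 0.1139 FPU/mL

0.1139 FPU/mL


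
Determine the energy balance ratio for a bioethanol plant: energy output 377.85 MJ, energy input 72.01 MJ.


EROI = E_out / E_in
= 377.85 / 72.01
= 5.2472

5.2472


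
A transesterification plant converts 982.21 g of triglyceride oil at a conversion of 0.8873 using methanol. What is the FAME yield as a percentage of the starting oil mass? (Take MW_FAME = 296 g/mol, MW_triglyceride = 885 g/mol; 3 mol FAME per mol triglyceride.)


m_FAME = oil * conv * (3 * 296 / 885) = oil * conv * (888/885)
= 982.21 * 0.8873 * 888 / 885
= 874.4692 g
Y = m_FAME / oil * 100 = conv * (888/885) * 100
= 0.8873 * 888 / 885 * 100
= 89.03%

89.03%


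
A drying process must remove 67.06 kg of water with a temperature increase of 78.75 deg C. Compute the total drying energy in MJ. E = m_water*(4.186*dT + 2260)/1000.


E = m_water * (4.186 * dT + 2260) / 1000
= 67.06 * (4.186 * 78.75 + 2260) / 1000
= 173.6618 MJ

173.6618 MJ


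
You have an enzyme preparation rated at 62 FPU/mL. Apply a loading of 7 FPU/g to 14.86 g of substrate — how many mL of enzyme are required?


V = dosage * m_sub / activity
V = 7 * 14.86 / 62
V = 1.6777 mL

1.6777 mL


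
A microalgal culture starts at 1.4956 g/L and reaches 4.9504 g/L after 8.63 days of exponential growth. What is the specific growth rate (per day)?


mu = ln(X2/X1) / dt
= ln(4.9504/1.4956) / 8.63
= 0.1387 per day

0.1387 per day


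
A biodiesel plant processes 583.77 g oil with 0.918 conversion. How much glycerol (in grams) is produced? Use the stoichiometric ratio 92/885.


glycerol = oil * conv * (92/885)
= 583.77 * 0.918 * 92 / 885
= 55.7095 g

55.7095 g


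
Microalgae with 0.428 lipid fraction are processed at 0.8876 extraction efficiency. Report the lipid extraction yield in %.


Y = lipid_content * extraction_eff * 100
= 0.428 * 0.8876 * 100
= 37.9893%

37.9893%


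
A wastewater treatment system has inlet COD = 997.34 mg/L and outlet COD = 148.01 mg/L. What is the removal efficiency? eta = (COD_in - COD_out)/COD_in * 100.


eta = (COD_in - COD_out) / COD_in * 100
= (997.34 - 148.01) / 997.34 * 100
= 85.1595%

85.1595%


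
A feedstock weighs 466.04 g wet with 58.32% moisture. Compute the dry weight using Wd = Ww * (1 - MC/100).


Wd = Ww * (1 - MC/100)
= 466.04 * (1 - 58.32/100)
= 194.2455 g

194.2455 g


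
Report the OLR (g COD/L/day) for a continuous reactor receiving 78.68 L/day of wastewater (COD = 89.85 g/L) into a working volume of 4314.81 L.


OLR = Q * S / V
= 78.68 * 89.85 / 4314.81
= 1.6384 g/L/day

1.6384 g/L/day


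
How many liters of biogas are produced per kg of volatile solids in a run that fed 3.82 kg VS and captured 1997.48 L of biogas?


Y = V / VS
= 1997.48 / 3.82
= 522.9005 L/kg VS

522.9005 L/kg VS


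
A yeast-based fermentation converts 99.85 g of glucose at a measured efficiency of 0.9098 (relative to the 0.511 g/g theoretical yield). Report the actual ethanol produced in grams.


Actual ethanol: m = 0.511 * 99.85 * 0.9098
m = 46.4210 g

46.4210 g


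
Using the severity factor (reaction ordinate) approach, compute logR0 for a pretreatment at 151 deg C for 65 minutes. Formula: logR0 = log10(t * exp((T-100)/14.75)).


logR0 = log10(t * exp((T - 100) / 14.75))
= log10(65 * exp((151 - 100) / 14.75))
= 3.3145

3.3145


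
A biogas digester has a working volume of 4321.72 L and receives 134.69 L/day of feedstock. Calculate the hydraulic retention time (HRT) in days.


HRT = V / Q
= 4321.72 / 134.69
= 32.0864 days

32.0864 days


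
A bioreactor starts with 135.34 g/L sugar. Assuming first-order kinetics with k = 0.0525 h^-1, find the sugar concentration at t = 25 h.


S = S0 * exp(-k * t)
S = 135.34 * exp(-0.0525 * 25)
S = 36.4263 g/L

36.4263 g/L


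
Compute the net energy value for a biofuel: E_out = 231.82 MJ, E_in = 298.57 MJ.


NEV = E_out - E_in
= 231.82 - 298.57
= -66.7500 MJ

-66.7500 MJ


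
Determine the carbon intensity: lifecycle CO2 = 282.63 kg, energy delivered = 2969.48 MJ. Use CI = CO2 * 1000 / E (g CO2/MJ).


CI = CO2 * 1000 / E
= 282.63 * 1000 / 2969.48
= 95.1783 g CO2/MJ

95.1783 g CO2/MJ


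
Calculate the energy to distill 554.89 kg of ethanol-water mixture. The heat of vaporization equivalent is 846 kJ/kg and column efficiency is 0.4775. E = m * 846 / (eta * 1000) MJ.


E = m * 846 / (eta * 1000)
= 554.89 * 846 / (0.4775 * 1000)
= 983.1140 MJ

983.1140 MJ


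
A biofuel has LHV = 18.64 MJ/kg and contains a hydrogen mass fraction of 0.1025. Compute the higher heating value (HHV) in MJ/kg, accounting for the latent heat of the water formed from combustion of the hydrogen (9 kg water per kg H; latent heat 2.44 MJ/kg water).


HHV = LHV + H_frac * 9 * 2.44
= 18.64 + 0.1025 * 9 * 2.44
= 20.8909 MJ/kg

20.8909 MJ/kg


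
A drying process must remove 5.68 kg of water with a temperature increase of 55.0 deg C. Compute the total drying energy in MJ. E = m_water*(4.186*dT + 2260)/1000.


E = m_water * (4.186 * dT + 2260) / 1000
= 5.68 * (4.186 * 55.0 + 2260) / 1000
= 14.1445 MJ

14.1445 MJ


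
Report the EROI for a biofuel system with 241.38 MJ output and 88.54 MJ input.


EROI = E_out / E_in
= 241.38 / 88.54
= 2.7262

2.7262


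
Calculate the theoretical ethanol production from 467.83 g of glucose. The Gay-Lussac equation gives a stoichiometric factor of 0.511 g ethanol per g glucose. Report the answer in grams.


Theoretical ethanol yield: m_EtOH = 0.511 * m_glucose
m_EtOH = 0.511 * 467.83 = 239.0611 g

239.0611 g


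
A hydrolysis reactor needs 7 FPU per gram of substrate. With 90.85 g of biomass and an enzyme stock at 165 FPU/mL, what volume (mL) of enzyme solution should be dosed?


V = dosage * m_sub / activity
V = 7 * 90.85 / 165
V = 3.8542 mL

3.8542 mL


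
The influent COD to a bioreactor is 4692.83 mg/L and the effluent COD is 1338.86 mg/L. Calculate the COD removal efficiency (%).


eta = (COD_in - COD_out) / COD_in * 100
= (4692.83 - 1338.86) / 4692.83 * 100
= 71.4701%

71.4701%


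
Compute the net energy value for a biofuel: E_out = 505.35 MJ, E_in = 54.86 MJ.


NEV = E_out - E_in
= 505.35 - 54.86
= 450.4900 MJ

450.4900 MJ


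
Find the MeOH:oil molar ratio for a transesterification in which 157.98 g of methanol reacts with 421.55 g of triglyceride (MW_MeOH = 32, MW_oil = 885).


Molar ratio = n_MeOH / n_oil = (MeOH/32) / (oil/885) = (MeOH * 885) / (32 * oil)
= (157.98 * 885) / (32 * 421.55)
= 10.3645

10.3645


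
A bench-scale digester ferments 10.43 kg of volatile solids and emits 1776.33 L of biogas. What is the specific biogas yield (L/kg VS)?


Y = V / VS
= 1776.33 / 10.43
= 170.3097 L/kg VS

170.3097 L/kg VS


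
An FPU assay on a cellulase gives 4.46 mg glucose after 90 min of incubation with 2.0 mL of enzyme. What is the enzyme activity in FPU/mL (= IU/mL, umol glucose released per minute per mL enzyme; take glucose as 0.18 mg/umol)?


Activity = glucose_mg / (0.18 mg/umol * V_mL * t_min)
= 4.46 / (0.18 * 2.0 * 90)
= 0.1377 FPU/mL

0.1377 FPU/mL


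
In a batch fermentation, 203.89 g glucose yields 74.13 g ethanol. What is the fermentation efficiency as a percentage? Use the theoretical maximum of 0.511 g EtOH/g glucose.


Fermentation efficiency = (actual / (0.511 * glucose)) * 100
= (74.13 / (0.511 * 203.89)) * 100
= 71.1504%

71.1504%


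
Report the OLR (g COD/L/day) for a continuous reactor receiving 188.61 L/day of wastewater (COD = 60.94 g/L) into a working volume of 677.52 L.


OLR = Q * S / V
= 188.61 * 60.94 / 677.52
= 16.9647 g/L/day

16.9647 g/L/day


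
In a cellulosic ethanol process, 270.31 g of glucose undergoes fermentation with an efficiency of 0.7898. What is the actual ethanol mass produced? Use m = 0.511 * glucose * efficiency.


Actual ethanol: m = 0.511 * 270.31 * 0.7898
m = 109.0938 g

109.0938 g


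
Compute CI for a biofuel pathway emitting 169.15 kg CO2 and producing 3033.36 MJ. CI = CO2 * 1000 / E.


CI = CO2 * 1000 / E
= 169.15 * 1000 / 3033.36
= 55.7632 g CO2/MJ

55.7632 g CO2/MJ


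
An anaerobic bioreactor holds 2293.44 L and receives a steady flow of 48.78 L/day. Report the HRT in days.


HRT = V / Q
= 2293.44 / 48.78
= 47.0160 days

47.0160 days


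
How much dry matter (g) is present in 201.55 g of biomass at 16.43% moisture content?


Wd = Ww * (1 - MC/100)
= 201.55 * (1 - 16.43/100)
= 168.4353 g

168.4353 g


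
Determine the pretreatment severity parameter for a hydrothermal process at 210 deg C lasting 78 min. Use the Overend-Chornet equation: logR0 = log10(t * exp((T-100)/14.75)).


logR0 = log10(t * exp((T - 100) / 14.75))
= log10(78 * exp((210 - 100) / 14.75))
= 5.1309

5.1309


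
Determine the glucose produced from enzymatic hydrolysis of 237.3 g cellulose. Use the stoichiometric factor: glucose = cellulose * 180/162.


glucose = cellulose * 180/162
= 237.3 * 180/162
= 263.6667 g

263.6667 g


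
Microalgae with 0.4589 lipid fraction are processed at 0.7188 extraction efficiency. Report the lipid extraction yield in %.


Y = lipid_content * extraction_eff * 100
= 0.4589 * 0.7188 * 100
= 32.9857%

32.9857%


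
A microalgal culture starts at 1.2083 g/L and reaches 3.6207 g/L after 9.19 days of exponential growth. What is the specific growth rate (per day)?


mu = ln(X2/X1) / dt
= ln(3.6207/1.2083) / 9.19
= 0.1194 per day

0.1194 per day


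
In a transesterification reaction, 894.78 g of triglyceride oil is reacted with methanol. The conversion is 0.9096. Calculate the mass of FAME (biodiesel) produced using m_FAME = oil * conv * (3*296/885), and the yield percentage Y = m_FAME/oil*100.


m_FAME = oil * conv * (3 * 296 / 885) = oil * conv * (888/885)
= 894.78 * 0.9096 * 888 / 885
= 816.6508 g
Y = m_FAME / oil * 100 = conv * (888/885) * 100
= 0.9096 * 888 / 885 * 100
= 91.27%

816.6508 g FAME; Y = 91.27%


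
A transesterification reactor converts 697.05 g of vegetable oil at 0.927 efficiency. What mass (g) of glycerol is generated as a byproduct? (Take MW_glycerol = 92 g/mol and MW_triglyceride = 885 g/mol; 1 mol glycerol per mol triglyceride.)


glycerol = oil * conv * (92/885)
= 697.05 * 0.927 * 92 / 885
= 67.1720 g

67.1720 g


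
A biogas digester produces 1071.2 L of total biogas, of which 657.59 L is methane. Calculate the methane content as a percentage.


CH4% = V_CH4 / V_total * 100
= 657.59 / 1071.2 * 100
= 61.3882%

61.3882%


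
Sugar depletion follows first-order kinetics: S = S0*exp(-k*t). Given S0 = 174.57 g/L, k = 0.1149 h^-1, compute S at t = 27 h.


S = S0 * exp(-k * t)
S = 174.57 * exp(-0.1149 * 27)
S = 7.8462 g/L

7.8462 g/L


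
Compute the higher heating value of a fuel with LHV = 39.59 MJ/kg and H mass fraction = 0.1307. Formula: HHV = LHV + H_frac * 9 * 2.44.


HHV = LHV + H_frac * 9 * 2.44
= 39.59 + 0.1307 * 9 * 2.44
= 42.4602 MJ/kg

42.4602 MJ/kg


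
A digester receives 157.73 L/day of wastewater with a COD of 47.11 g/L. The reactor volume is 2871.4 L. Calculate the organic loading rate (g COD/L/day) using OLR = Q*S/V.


OLR = Q * S / V
= 157.73 * 47.11 / 2871.4
= 2.5878 g/L/day

2.5878 g/L/day


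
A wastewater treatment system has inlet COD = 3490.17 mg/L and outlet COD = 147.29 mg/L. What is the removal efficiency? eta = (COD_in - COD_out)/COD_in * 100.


eta = (COD_in - COD_out) / COD_in * 100
= (3490.17 - 147.29) / 3490.17 * 100
= 95.7799%

95.7799%


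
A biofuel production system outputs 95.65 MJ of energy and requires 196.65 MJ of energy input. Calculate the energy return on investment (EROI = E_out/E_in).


EROI = E_out / E_in
= 95.65 / 196.65
= 0.4864

0.4864


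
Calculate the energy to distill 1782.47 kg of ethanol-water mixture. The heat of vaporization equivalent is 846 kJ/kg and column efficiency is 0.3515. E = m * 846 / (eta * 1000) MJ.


E = m * 846 / (eta * 1000)
= 1782.47 * 846 / (0.3515 * 1000)
= 4290.0985 MJ

4290.0985 MJ


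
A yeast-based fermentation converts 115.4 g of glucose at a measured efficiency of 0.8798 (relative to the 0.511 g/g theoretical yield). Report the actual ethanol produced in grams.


Actual ethanol: m = 0.511 * 115.4 * 0.8798
m = 51.8813 g

51.8813 g


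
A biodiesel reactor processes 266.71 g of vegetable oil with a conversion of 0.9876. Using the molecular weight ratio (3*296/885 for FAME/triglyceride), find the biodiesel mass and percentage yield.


m_FAME = oil * conv * (3 * 296 / 885) = oil * conv * (888/885)
= 266.71 * 0.9876 * 888 / 885
= 264.2957 g
Y = m_FAME / oil * 100 = conv * (888/885) * 100
= 0.9876 * 888 / 885 * 100
= 99.09%

264.2957 g FAME; Y = 99.09%


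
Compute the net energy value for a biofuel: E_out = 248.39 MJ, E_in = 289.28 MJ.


NEV = E_out - E_in
= 248.39 - 289.28
= -40.8900 MJ

-40.8900 MJ


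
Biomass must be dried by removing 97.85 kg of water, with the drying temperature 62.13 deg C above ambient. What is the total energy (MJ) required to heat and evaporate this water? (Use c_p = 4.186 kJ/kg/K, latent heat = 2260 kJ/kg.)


E = m_water * (4.186 * dT + 2260) / 1000
= 97.85 * (4.186 * 62.13 + 2260) / 1000
= 246.5895 MJ

246.5895 MJ


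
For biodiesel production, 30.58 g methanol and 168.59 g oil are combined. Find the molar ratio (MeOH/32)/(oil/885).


Molar ratio = n_MeOH / n_oil = (MeOH/32) / (oil/885) = (MeOH * 885) / (32 * oil)
= (30.58 * 885) / (32 * 168.59)
= 5.0165

5.0165


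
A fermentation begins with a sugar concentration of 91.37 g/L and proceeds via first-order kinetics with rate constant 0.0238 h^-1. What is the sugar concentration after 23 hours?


S = S0 * exp(-k * t)
S = 91.37 * exp(-0.0238 * 23)
S = 52.8531 g/L

52.8531 g/L


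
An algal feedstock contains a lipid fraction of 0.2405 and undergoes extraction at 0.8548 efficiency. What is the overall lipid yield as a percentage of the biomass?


Y = lipid_content * extraction_eff * 100
= 0.2405 * 0.8548 * 100
= 20.5579%

20.5579%


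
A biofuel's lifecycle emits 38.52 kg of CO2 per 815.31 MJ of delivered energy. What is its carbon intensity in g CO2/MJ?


CI = CO2 * 1000 / E
= 38.52 * 1000 / 815.31
= 47.2458 g CO2/MJ

47.2458 g CO2/MJ


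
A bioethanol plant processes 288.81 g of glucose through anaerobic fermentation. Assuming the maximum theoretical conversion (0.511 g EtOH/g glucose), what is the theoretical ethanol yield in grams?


Theoretical ethanol yield: m_EtOH = 0.511 * m_glucose
m_EtOH = 0.511 * 288.81 = 147.5819 g

147.5819 g


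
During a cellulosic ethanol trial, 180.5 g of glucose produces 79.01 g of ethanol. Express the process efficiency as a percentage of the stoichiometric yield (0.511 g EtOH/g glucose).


Fermentation efficiency = (actual / (0.511 * glucose)) * 100
= (79.01 / (0.511 * 180.5)) * 100
= 85.6612%

85.6612%


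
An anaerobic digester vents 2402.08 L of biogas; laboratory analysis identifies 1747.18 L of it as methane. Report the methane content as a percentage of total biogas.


CH4% = V_CH4 / V_total * 100
= 1747.18 / 2402.08 * 100
= 72.7361%

72.7361%


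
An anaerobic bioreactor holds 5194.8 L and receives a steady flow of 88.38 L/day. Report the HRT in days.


HRT = V / Q
= 5194.8 / 88.38
= 58.7780 days

58.7780 days


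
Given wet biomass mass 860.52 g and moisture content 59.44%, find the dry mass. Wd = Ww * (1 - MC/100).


Wd = Ww * (1 - MC/100)
= 860.52 * (1 - 59.44/100)
= 349.0269 g

349.0269 g


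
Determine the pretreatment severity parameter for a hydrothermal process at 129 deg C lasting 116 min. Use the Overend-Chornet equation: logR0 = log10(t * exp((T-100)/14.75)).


logR0 = log10(t * exp((T - 100) / 14.75))
= log10(116 * exp((129 - 100) / 14.75))
= 2.9183

2.9183


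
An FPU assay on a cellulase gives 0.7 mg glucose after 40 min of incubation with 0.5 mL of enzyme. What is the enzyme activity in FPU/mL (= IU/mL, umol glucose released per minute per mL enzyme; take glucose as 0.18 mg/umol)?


Activity = glucose_mg / (0.18 mg/umol * V_mL * t_min)
= 0.7 / (0.18 * 0.5 * 40)
= 0.1944 FPU/mL

0.1944 FPU/mL


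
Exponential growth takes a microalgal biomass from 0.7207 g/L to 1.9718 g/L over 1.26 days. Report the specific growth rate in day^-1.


mu = ln(X2/X1) / dt
= ln(1.9718/0.7207) / 1.26
= 0.7988 per day

0.7988 per day
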